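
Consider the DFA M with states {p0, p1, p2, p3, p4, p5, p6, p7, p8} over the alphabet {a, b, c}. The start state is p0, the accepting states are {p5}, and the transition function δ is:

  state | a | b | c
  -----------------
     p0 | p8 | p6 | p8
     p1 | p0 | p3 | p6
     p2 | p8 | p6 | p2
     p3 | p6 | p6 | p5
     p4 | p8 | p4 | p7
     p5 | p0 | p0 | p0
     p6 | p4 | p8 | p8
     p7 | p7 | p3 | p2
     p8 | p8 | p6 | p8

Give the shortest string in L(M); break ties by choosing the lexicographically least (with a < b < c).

bacbc

A breadth-first search from p0 reaches an accepting state first via the path p0 → p6 → p4 → p7 → p3 → p5 on input bacbc.
No string of length < 5 is accepted (BFS exhausts all shorter strings without reaching an accepting state), and bacbc is the lexicographically least accepting string of length 5.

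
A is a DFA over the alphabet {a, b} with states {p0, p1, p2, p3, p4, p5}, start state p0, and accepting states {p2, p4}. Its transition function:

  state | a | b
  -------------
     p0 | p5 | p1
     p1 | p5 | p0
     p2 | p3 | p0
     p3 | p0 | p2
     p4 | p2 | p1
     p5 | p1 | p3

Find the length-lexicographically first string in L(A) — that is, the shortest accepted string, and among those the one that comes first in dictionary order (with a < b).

A breadth-first search from p0 reaches an accepting state first via the path p0 → p5 → p3 → p2 on input abb.
No string of length < 3 is accepted (BFS exhausts all shorter strings without reaching an accepting state), and abb is the lexicographically least accepting string of length 3.

abb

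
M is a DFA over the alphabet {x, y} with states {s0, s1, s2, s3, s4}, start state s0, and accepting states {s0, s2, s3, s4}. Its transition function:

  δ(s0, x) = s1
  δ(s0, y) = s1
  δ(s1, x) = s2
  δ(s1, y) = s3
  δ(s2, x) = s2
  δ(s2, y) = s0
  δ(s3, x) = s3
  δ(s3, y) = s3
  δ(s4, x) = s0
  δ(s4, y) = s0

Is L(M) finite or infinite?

infinite

State s0 is reachable from the start and can reach an accepting state, and it lies on the cycle s0 → s1 → s2 → s0.
Traversing that cycle any number of times yields accepted strings of unbounded length, so the language is infinite.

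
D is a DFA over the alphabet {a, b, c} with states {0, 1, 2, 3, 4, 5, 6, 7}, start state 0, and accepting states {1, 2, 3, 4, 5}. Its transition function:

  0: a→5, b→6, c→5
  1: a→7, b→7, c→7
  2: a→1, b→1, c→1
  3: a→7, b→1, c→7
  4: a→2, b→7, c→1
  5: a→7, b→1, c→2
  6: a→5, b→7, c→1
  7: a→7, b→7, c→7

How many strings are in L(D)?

19

The useful subgraph on states {0, 1, 2, 5, 6} is acyclic, so L(D) is finite; the longest accepting path visits 5 useful states, giving maximum string length 4.
Counting accepting paths from 0 by length: 2 of length 1, 6 of length 2, 8 of length 3, 3 of length 4. Total 19.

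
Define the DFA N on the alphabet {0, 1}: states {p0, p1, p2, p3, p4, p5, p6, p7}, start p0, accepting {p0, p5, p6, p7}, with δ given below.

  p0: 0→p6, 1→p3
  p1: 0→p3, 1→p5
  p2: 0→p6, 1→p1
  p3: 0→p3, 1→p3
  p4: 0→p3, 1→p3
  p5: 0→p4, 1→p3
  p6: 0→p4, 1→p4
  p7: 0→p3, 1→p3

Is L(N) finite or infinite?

finite

The useful states (reachable from p0 and able to reach an accepting state) are {p0, p6}.
Restricted to these states the transition graph has no cycle, so every accepting path has bounded length and L is finite.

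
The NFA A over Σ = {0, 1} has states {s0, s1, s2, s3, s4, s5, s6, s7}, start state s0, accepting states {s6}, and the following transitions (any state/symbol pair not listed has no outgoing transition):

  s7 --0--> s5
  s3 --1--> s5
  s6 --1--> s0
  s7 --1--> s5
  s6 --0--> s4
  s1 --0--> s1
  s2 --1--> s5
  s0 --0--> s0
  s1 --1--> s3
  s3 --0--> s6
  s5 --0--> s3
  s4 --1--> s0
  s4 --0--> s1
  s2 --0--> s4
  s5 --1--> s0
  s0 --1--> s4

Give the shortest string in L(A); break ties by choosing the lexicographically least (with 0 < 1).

1010

A breadth-first search from s0 reaches an accepting state first via the path s0 → s4 → s1 → s3 → s6 on input 1010.
No string of length < 4 is accepted (BFS exhausts all shorter strings without reaching an accepting state), and 1010 is the lexicographically least accepting string of length 4.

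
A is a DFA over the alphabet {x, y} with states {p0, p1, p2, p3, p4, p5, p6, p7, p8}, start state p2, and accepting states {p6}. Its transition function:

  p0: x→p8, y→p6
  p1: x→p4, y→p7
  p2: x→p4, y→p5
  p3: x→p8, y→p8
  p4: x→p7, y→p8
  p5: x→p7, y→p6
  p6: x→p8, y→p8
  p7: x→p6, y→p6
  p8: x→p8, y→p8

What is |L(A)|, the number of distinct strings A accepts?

The useful subgraph on states {p2, p4, p5, p6, p7} is acyclic, so L(A) is finite; the longest accepting path visits 4 useful states, giving maximum string length 3.
Counting accepting paths from p2 by length: 1 of length 2, 4 of length 3. Total 5.

5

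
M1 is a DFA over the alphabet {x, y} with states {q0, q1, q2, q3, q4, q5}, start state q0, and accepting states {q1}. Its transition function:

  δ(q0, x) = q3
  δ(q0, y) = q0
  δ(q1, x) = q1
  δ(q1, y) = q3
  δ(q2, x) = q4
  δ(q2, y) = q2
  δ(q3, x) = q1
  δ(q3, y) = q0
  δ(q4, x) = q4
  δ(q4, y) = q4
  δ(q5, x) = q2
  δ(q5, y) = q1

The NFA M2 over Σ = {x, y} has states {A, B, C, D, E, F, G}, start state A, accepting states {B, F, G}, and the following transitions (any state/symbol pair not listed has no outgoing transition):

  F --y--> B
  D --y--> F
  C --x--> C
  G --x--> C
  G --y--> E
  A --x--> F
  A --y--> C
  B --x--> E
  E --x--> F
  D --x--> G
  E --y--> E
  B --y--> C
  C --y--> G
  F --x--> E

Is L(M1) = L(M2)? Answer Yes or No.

The string xx is accepted by M1 but rejected by M2.
So L(M1) ≠ L(M2).

No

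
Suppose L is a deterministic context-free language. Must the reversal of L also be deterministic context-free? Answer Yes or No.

L = {c bⁿaⁿ : n≥0} ∪ {d b²ⁿaⁿ : n≥0} is a DCFL: the first symbol tells a deterministic PDA whether to pop one or two b's per a. Its reversal Lᴿ = {aⁿbⁿ c : n≥0} ∪ {aⁿb²ⁿ d : n≥0} is not. DCFLs are closed under right quotient by regular languages, and Lᴿ/{c, d} = {aⁿbⁿ : n≥0} ∪ {aⁿb²ⁿ : n≥0} — the standard context-free language accepted by no deterministic PDA (intuitively the machine would have to commit to a b-to-a ratio before the distinguishing marker arrives; formally, a DPDA for it would have a single run on aⁿb²ⁿ, accepting after the prefix aⁿbⁿ and accepting again after n more b's; an ordinary PDA that simulates it on a's and b's and, at any moment when it is accepting, may switch to reading only a fresh letter e while feeding each e to the simulation as a b, would accept aⁱbʲeᵏ (k≥1) exactly when both aⁱbʲ and aⁱbʲ⁺ᵏ are in the language, i.e. its language intersected with the regular set a*b*e⁺ would be exactly {aⁿbⁿeⁿ : n≥1} — impossible, since context-free languages are closed under intersection with regular sets and {aⁿbⁿeⁿ} is not context-free). So Lᴿ cannot be a DCFL.

No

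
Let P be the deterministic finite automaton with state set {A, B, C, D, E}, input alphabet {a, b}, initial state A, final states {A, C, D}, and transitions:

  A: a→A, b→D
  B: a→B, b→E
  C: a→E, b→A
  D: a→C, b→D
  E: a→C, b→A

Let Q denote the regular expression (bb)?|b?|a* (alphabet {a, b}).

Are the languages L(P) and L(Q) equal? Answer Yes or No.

No

The string ab is accepted by P but rejected by Q.
So L(P) ≠ L(Q).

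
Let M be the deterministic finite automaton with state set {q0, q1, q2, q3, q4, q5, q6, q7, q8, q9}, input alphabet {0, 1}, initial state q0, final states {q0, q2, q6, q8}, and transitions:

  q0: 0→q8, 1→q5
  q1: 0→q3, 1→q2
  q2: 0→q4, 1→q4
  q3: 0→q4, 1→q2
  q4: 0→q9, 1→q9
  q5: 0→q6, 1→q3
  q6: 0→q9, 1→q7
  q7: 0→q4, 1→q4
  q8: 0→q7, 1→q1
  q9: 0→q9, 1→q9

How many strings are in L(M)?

6

The useful subgraph on states {q0, q1, q2, q3, q5, q6, q8} is acyclic, so L(M) is finite; the longest accepting path visits 5 useful states, giving maximum string length 4.
Counting accepting paths from q0 by length: 1 of length 0, 1 of length 1, 1 of length 2, 2 of length 3, 1 of length 4. Total 6.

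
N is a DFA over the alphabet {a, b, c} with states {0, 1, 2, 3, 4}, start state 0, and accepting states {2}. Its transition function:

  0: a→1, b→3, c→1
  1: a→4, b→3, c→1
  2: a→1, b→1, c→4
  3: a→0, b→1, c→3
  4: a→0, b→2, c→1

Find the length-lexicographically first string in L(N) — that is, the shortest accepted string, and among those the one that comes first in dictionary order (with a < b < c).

aab

A breadth-first search from 0 reaches an accepting state first via the path 0 → 1 → 4 → 2 on input aab.
No string of length < 3 is accepted (BFS exhausts all shorter strings without reaching an accepting state), and aab is the lexicographically least accepting string of length 3.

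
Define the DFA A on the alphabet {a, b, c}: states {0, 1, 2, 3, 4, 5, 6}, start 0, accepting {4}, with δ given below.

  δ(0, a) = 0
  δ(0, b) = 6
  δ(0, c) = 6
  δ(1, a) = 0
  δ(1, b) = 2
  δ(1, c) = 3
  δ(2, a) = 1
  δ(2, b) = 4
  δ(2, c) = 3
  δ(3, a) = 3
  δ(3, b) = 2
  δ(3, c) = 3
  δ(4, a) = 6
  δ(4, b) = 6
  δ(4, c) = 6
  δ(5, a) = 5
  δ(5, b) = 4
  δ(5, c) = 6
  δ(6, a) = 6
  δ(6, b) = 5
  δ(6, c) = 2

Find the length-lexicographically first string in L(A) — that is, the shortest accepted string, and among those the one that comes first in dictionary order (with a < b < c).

A breadth-first search from 0 reaches an accepting state first via the path 0 → 6 → 5 → 4 on input bbb.
No string of length < 3 is accepted (BFS exhausts all shorter strings without reaching an accepting state), and bbb is the lexicographically least accepting string of length 3.

bbb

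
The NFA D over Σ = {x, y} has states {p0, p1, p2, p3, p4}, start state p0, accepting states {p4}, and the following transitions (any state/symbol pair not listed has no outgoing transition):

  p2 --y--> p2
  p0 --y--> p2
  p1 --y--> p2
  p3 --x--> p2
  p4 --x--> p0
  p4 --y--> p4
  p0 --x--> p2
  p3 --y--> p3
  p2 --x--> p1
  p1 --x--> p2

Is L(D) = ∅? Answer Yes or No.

The states reachable from the start state are {p0, p1, p2}.
None of the accepting states {p4} is reachable, so no string is accepted and L(D) = ∅.

Yes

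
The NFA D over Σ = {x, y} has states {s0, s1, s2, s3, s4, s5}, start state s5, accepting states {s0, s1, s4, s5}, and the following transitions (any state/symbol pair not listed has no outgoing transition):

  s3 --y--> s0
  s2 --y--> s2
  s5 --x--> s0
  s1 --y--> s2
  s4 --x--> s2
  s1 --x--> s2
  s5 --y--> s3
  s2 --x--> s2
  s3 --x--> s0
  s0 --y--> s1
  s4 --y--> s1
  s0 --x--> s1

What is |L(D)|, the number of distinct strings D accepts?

The useful subgraph on states {s0, s1, s3, s5} is acyclic, so L(D) is finite; the longest accepting path visits 4 useful states, giving maximum string length 3.
Counting accepting paths from s5 by length: 1 of length 0, 1 of length 1, 4 of length 2, 4 of length 3. Total 10.

10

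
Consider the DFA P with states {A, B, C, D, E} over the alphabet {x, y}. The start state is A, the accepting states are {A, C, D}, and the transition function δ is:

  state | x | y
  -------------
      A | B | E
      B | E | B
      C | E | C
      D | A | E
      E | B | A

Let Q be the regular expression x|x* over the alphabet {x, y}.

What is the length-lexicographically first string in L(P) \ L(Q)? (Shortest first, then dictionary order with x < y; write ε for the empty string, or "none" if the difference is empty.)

The string yy is accepted by P but not by Q.
No shorter string lies in the difference, and yy is the lexicographically first length-2 string in L(P) \ L(Q).

yy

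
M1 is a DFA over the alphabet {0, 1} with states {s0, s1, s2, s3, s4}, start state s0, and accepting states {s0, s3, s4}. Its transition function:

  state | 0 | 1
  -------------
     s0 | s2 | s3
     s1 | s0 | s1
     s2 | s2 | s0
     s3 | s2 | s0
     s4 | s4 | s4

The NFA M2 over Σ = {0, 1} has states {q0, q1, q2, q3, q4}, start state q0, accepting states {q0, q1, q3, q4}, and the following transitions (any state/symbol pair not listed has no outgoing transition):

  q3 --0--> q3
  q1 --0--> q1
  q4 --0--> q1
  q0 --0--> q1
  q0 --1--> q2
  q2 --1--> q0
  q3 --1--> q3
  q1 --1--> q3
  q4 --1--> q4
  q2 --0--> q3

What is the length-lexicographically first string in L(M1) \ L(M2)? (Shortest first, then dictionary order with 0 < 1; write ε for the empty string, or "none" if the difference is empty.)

The string 1 is accepted by M1 but not by M2.
No shorter string lies in the difference, and 1 is the lexicographically first length-1 string in L(M1) \ L(M2).

1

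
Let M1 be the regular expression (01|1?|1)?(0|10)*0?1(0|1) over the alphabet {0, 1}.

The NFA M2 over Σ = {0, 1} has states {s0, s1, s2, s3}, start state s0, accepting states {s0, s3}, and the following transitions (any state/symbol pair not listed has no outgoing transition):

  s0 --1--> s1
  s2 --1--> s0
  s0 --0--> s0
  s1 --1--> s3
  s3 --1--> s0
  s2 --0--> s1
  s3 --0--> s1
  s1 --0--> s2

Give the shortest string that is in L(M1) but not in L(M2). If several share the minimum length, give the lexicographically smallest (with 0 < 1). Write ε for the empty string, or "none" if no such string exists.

10

The string 10 is accepted by M1 but not by M2.
No shorter string lies in the difference, and 10 is the lexicographically first length-2 string in L(M1) \ L(M2).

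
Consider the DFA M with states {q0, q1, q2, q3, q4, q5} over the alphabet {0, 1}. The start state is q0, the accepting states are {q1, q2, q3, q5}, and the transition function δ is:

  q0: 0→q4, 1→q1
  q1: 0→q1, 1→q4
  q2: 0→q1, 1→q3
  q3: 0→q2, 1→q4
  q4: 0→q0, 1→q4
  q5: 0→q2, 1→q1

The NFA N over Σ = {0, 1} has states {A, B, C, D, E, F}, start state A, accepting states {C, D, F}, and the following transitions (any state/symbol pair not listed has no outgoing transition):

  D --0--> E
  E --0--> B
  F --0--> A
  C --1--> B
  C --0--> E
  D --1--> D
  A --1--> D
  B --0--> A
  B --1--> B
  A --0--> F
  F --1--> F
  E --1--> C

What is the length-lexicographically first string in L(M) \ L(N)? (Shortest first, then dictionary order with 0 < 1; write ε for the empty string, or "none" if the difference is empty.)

The string 10 is accepted by M but not by N.
No shorter string lies in the difference, and 10 is the lexicographically first length-2 string in L(M) \ L(N).

10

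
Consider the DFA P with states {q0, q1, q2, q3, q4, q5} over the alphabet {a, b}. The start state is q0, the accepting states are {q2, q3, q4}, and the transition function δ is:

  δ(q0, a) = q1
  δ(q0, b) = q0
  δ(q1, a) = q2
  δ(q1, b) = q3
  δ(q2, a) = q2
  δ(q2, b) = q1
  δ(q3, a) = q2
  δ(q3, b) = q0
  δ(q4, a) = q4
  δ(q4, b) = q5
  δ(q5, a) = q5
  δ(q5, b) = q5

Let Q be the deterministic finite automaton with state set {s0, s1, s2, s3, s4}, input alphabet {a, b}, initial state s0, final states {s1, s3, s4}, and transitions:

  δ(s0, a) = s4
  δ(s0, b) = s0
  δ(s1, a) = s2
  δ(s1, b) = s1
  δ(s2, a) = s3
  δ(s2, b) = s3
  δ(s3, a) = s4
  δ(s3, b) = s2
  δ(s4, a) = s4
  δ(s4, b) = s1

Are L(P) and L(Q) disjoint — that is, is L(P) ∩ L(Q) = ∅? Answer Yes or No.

The string aa is accepted by both P and Q.
Hence L(P) ∩ L(Q) ≠ ∅.

No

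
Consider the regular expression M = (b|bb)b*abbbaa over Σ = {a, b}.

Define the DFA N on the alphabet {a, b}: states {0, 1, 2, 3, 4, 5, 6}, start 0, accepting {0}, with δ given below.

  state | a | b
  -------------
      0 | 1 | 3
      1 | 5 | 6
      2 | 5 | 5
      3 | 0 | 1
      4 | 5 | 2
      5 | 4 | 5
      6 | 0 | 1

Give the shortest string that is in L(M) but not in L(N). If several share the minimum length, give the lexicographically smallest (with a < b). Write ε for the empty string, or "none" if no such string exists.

babbbaa

The string babbbaa is accepted by M but not by N.
No shorter string lies in the difference, and babbbaa is the lexicographically first length-7 string in L(M) \ L(N).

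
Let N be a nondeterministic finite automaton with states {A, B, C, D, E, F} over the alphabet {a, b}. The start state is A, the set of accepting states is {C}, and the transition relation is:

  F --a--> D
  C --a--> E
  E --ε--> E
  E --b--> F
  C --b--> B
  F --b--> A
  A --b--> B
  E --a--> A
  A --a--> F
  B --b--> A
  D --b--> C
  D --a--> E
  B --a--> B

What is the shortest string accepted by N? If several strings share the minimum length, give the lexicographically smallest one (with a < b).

A breadth-first search from A reaches an accepting state first via the path A → F → D → C on input aab.
No string of length < 3 is accepted (BFS exhausts all shorter strings without reaching an accepting state), and aab is the lexicographically least accepting string of length 3.

aab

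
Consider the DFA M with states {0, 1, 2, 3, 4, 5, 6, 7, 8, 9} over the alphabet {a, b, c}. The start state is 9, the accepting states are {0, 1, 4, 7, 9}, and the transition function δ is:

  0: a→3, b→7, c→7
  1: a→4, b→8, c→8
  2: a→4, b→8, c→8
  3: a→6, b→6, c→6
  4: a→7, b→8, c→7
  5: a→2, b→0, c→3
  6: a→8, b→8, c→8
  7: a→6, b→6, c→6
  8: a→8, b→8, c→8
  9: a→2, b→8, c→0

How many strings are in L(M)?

7

The useful subgraph on states {0, 2, 4, 7, 9} is acyclic, so L(M) is finite; the longest accepting path visits 4 useful states, giving maximum string length 3.
Counting accepting paths from 9 by length: 1 of length 0, 1 of length 1, 3 of length 2, 2 of length 3. Total 7.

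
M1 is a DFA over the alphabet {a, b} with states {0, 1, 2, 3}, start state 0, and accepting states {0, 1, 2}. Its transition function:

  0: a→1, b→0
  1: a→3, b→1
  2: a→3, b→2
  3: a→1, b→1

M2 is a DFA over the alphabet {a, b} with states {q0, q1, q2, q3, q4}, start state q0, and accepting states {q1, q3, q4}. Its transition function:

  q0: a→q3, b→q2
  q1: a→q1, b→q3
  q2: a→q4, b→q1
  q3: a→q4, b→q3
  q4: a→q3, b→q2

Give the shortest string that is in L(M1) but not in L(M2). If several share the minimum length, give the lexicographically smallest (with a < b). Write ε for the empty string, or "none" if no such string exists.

ε

The empty string ε is accepted by M1 but not by M2.
Since ε is the unique shortest string, it is the required witness.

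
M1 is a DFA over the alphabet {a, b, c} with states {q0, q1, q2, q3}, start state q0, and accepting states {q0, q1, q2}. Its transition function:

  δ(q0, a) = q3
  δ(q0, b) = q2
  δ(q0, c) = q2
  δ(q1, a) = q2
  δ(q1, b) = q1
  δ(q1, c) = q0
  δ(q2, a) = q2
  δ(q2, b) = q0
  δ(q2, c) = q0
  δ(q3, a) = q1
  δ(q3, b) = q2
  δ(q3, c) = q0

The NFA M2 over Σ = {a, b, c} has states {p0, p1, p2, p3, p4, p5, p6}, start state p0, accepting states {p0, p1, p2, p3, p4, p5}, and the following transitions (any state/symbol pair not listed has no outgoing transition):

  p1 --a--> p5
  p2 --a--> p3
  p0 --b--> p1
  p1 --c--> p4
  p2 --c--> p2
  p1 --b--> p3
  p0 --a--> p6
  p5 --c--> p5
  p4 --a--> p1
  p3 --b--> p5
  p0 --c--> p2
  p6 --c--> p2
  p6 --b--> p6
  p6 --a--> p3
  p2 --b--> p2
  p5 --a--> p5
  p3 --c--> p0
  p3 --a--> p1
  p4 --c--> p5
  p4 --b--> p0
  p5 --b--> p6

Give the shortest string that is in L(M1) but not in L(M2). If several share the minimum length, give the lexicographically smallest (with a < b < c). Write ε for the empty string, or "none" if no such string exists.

The string ab is accepted by M1 but not by M2.
No shorter string lies in the difference, and ab is the lexicographically first length-2 string in L(M1) \ L(M2).

ab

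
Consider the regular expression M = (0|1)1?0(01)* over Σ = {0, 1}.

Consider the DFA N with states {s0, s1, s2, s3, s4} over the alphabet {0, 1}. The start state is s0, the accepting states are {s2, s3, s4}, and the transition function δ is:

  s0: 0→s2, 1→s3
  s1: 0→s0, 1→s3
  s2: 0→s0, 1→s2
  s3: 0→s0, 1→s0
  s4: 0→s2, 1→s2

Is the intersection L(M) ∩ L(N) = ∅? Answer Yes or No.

No

The string 110 is accepted by both M and N.
Hence L(M) ∩ L(N) ≠ ∅.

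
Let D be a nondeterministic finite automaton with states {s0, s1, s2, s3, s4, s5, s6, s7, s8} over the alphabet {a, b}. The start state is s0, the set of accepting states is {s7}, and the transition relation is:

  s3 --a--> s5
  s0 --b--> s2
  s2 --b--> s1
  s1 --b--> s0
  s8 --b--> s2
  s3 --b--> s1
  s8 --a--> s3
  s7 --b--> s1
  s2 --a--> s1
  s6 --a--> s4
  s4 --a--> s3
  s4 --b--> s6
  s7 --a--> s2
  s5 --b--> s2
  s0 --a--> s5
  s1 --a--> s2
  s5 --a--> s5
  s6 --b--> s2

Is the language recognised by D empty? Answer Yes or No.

Yes

The states reachable from the start state are {s0, s1, s2, s5}.
None of the accepting states {s7} is reachable, so no string is accepted and L(D) = ∅.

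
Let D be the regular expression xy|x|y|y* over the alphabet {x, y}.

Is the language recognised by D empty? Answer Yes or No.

No

The empty string ε matches the expression, so it belongs to L(D).
Since L(D) contains at least one string, it is not empty.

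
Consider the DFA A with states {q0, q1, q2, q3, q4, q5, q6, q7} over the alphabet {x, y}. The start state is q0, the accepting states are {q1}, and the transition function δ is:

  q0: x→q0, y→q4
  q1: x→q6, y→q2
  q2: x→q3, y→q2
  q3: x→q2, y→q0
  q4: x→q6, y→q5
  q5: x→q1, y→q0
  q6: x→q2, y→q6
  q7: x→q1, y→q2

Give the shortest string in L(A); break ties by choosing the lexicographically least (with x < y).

yyx

A breadth-first search from q0 reaches an accepting state first via the path q0 → q4 → q5 → q1 on input yyx.
No string of length < 3 is accepted (BFS exhausts all shorter strings without reaching an accepting state), and yyx is the lexicographically least accepting string of length 3.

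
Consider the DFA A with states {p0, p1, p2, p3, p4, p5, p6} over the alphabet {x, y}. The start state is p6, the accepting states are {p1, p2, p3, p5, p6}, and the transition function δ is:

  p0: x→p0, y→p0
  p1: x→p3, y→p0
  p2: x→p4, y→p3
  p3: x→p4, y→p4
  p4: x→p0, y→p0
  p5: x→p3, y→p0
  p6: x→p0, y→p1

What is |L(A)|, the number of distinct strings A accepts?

The useful subgraph on states {p1, p3, p6} is acyclic, so L(A) is finite; the longest accepting path visits 3 useful states, giving maximum string length 2.
Counting accepting paths from p6 by length: 1 of length 0, 1 of length 1, 1 of length 2. Total 3.

3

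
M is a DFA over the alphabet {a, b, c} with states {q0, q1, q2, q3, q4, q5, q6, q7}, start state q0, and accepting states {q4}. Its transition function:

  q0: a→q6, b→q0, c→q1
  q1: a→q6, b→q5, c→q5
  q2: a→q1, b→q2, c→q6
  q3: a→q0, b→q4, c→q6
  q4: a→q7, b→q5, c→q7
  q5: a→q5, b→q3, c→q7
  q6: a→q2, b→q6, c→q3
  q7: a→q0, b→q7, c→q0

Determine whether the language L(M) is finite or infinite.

infinite

State q0 is reachable from the start and can reach an accepting state, and it lies on the cycle q0 → q0.
Traversing that cycle any number of times yields accepted strings of unbounded length, so the language is infinite.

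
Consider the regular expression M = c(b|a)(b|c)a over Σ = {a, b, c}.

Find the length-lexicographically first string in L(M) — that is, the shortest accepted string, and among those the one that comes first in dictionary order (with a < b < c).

caba

By inspection of the expression, no string of length less than 4 matches, and caba is the lexicographically first match of length 4.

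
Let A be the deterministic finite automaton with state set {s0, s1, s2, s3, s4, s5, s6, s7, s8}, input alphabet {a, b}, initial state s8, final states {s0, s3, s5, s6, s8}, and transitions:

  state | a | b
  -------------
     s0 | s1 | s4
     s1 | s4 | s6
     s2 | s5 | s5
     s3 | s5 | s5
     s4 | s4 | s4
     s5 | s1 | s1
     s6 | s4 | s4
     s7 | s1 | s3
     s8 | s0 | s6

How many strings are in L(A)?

4

The useful subgraph on states {s0, s1, s6, s8} is acyclic, so L(A) is finite; the longest accepting path visits 4 useful states, giving maximum string length 3.
Counting accepting paths from s8 by length: 1 of length 0, 2 of length 1, 1 of length 3. Total 4.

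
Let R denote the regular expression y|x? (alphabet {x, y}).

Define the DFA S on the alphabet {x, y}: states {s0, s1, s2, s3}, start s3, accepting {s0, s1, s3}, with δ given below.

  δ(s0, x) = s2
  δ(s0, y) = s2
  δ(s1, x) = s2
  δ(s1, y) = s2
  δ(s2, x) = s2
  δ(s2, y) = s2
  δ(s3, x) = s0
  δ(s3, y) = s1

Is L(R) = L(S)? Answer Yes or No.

Yes

Converting the expression R to a DFA (subset construction, then merging equivalent states) gives the minimal DFA with states {r0, r1, r2}, start state r0, accepting states {r0, r1} and transitions r0: x→r1, y→r1; r1: x→r2, y→r2; r2: x→r2, y→r2.
Exploring the product automaton R × S from the start pair (r0, s3), following both machines on each input symbol, reaches 4 state pairs: (r0, s3), (r1, s0), (r1, s1), (r2, s2).
R accepts in {r0, r1} and S accepts in {s0, s1, s3}. In every reachable pair the two components are either both accepting — (r0, s3), (r1, s0), (r1, s1) — or both non-accepting, so no string is accepted by exactly one of the machines: L(R) \ L(S) and L(S) \ L(R) are both empty.
Hence every string is accepted by R iff it is accepted by S, and the two languages coincide.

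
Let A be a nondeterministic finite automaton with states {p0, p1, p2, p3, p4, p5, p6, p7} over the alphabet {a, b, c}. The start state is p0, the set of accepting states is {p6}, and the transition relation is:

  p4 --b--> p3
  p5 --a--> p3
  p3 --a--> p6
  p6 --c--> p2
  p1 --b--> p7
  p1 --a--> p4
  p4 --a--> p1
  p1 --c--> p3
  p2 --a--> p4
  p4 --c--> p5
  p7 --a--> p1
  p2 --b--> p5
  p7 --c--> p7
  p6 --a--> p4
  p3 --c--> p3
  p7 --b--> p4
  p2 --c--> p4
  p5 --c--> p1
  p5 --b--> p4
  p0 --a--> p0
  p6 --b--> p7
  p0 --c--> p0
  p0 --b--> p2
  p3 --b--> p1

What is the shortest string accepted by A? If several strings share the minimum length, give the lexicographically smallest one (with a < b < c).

A breadth-first search from p0 reaches an accepting state first via the path p0 → p2 → p4 → p3 → p6 on input baba.
No string of length < 4 is accepted (BFS exhausts all shorter strings without reaching an accepting state), and baba is the lexicographically least accepting string of length 4.

baba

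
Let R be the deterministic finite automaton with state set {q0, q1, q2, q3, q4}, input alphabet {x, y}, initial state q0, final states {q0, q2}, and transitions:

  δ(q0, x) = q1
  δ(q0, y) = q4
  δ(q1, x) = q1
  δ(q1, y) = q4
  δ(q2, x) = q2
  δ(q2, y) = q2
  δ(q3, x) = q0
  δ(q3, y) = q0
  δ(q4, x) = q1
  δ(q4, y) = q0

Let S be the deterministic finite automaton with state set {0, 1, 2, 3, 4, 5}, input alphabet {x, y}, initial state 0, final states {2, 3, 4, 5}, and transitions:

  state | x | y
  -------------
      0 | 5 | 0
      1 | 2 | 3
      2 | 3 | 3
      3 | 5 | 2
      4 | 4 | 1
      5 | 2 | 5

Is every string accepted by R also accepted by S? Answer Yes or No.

No

The empty string ε is in L(R) but not in L(S).
So L(R) ⊄ L(S).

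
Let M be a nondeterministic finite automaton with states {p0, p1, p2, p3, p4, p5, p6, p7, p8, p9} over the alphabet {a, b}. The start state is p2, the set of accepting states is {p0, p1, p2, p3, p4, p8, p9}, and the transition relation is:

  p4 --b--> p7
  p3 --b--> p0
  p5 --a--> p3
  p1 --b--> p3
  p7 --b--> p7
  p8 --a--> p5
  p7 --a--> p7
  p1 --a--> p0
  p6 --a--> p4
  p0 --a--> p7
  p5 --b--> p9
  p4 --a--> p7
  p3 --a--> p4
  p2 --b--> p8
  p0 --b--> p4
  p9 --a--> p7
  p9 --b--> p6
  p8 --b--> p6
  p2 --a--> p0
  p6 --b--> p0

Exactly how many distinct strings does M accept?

The useful subgraph on states {p0, p2, p3, p4, p5, p6, p8, p9} is acyclic, so L(M) is finite; the longest accepting path visits 7 useful states, giving maximum string length 6.
Counting accepting paths from p2 by length: 1 of length 0, 2 of length 1, 1 of length 2, 4 of length 3, 3 of length 4, 3 of length 5, 1 of length 6. Total 15.

15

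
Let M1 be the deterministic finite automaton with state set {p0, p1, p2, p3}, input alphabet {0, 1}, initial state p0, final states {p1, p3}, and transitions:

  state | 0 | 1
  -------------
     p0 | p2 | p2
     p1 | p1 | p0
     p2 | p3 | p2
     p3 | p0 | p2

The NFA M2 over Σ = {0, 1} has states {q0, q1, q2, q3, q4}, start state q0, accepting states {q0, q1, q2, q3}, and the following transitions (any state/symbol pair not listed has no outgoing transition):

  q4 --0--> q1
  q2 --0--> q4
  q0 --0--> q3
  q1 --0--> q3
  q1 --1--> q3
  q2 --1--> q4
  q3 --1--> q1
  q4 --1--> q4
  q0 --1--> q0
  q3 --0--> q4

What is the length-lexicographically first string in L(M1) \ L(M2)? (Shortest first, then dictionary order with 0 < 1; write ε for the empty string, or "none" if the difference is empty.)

The string 00 is accepted by M1 but not by M2.
No shorter string lies in the difference, and 00 is the lexicographically first length-2 string in L(M1) \ L(M2).

00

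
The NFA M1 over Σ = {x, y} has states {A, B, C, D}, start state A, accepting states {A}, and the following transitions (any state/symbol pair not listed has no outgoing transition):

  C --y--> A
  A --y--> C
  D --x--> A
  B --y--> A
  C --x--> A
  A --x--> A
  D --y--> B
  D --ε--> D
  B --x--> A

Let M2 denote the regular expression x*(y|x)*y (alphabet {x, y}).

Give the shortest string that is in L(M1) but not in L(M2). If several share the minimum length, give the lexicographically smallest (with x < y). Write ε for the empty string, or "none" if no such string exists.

ε

The empty string ε is accepted by M1 but not by M2.
Since ε is the unique shortest string, it is the required witness.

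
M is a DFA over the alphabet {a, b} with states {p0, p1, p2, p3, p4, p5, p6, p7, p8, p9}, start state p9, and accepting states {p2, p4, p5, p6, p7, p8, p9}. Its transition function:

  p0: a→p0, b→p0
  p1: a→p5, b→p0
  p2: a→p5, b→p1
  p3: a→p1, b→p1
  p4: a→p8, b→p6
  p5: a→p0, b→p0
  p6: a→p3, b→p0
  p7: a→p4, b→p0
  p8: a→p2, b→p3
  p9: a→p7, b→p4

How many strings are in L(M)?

The useful subgraph on states {p1, p2, p3, p4, p5, p6, p7, p8, p9} is acyclic, so L(M) is finite; the longest accepting path visits 7 useful states, giving maximum string length 6.
Counting accepting paths from p9 by length: 1 of length 0, 2 of length 1, 3 of length 2, 3 of length 3, 2 of length 4, 6 of length 5, 5 of length 6. Total 22.

22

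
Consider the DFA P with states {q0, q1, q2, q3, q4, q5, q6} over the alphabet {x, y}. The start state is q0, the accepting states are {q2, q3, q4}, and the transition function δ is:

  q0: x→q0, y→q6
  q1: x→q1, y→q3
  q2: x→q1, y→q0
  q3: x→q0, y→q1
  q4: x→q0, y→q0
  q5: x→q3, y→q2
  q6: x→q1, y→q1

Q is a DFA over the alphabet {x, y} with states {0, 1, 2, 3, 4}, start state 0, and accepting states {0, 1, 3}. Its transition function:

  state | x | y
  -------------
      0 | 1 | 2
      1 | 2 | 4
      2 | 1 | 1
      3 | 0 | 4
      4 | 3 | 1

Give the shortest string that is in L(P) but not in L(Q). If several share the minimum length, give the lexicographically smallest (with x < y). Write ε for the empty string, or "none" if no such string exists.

The string yxy is accepted by P but not by Q.
No shorter string lies in the difference, and yxy is the lexicographically first length-3 string in L(P) \ L(Q).

yxy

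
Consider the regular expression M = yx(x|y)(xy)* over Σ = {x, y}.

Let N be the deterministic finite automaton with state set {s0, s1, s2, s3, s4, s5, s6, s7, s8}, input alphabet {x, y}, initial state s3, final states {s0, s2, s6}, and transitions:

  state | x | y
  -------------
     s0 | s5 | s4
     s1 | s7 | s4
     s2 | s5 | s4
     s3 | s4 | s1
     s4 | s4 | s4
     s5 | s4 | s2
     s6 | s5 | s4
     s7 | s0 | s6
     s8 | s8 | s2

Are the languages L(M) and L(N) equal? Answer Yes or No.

Converting the expression M to a DFA (subset construction, then merging equivalent states) gives the minimal DFA with states {m0, m1, m2, m3, m4, m5}, start state m0, accepting states {m4} and transitions m0: x→m1, y→m2; m1: x→m1, y→m1; m2: x→m3, y→m1; m3: x→m4, y→m4; m4: x→m5, y→m1; m5: x→m1, y→m4.
Exploring the product automaton M × N from the start pair (m0, s3), following both machines on each input symbol, reaches 8 state pairs: (m0, s3), (m1, s4), (m2, s1), (m3, s7), (m4, s0), (m4, s6), (m5, s5), (m4, s2).
M accepts in {m4} and N accepts in {s0, s2, s6}. In every reachable pair the two components are either both accepting — (m4, s0), (m4, s6), (m4, s2) — or both non-accepting, so no string is accepted by exactly one of the machines: L(M) \ L(N) and L(N) \ L(M) are both empty.
Hence every string is accepted by M iff it is accepted by N, and the two languages coincide.

Yes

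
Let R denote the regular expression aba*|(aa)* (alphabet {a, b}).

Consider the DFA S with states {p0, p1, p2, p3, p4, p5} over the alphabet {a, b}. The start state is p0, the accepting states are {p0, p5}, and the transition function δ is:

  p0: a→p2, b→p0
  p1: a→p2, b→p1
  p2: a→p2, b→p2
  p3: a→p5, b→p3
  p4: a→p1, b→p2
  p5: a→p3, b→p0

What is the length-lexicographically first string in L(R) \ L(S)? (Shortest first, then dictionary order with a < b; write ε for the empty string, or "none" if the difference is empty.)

aa

The string aa is accepted by R but not by S.
No shorter string lies in the difference, and aa is the lexicographically first length-2 string in L(R) \ L(S).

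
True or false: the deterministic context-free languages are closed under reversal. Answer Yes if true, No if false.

L = {c bⁿaⁿ : n≥0} ∪ {d b²ⁿaⁿ : n≥0} is a DCFL: the first symbol tells a deterministic PDA whether to pop one or two b's per a. Its reversal Lᴿ = {aⁿbⁿ c : n≥0} ∪ {aⁿb²ⁿ d : n≥0} is not. DCFLs are closed under right quotient by regular languages, and Lᴿ/{c, d} = {aⁿbⁿ : n≥0} ∪ {aⁿb²ⁿ : n≥0} — the standard context-free language accepted by no deterministic PDA (intuitively the machine would have to commit to a b-to-a ratio before the distinguishing marker arrives; formally, a DPDA for it would have a single run on aⁿb²ⁿ, accepting after the prefix aⁿbⁿ and accepting again after n more b's; an ordinary PDA that simulates it on a's and b's and, at any moment when it is accepting, may switch to reading only a fresh letter e while feeding each e to the simulation as a b, would accept aⁱbʲeᵏ (k≥1) exactly when both aⁱbʲ and aⁱbʲ⁺ᵏ are in the language, i.e. its language intersected with the regular set a*b*e⁺ would be exactly {aⁿbⁿeⁿ : n≥1} — impossible, since context-free languages are closed under intersection with regular sets and {aⁿbⁿeⁿ} is not context-free). So Lᴿ cannot be a DCFL.

No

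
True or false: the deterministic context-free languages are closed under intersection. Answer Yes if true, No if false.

DCFLs are closed under complement (normalise the DPDA to read all of its input, then flip the verdict). If they were also closed under intersection, De Morgan would make them closed under union; but {aⁿbⁿ : n≥0} and {aⁿb²ⁿ : n≥0} are DCFLs (push the a's; pop one per b, respectively one per two b's) whose union no deterministic PDA accepts: a DPDA for it would have a single run on aⁿb²ⁿ, accepting after the prefix aⁿbⁿ and accepting again after n more b's; an ordinary PDA that simulates it on a's and b's and, at any moment when it is accepting, may switch to reading only a fresh letter c while feeding each c to the simulation as a b, would accept aⁱbʲcᵏ (k≥1) exactly when both aⁱbʲ and aⁱbʲ⁺ᵏ are in the language, i.e. its language intersected with the regular set a*b*c⁺ would be exactly {aⁿbⁿcⁿ : n≥1} — impossible, since context-free languages are closed under intersection with regular sets and {aⁿbⁿcⁿ} is not context-free.

No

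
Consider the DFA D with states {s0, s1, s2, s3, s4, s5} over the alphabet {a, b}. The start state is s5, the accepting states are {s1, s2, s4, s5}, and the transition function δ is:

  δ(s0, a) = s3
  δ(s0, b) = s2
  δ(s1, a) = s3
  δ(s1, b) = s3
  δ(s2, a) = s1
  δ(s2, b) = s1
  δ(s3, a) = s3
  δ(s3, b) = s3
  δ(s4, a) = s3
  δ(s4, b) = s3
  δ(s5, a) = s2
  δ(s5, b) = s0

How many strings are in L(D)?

7

The useful subgraph on states {s0, s1, s2, s5} is acyclic, so L(D) is finite; the longest accepting path visits 4 useful states, giving maximum string length 3.
Counting accepting paths from s5 by length: 1 of length 0, 1 of length 1, 3 of length 2, 2 of length 3. Total 7.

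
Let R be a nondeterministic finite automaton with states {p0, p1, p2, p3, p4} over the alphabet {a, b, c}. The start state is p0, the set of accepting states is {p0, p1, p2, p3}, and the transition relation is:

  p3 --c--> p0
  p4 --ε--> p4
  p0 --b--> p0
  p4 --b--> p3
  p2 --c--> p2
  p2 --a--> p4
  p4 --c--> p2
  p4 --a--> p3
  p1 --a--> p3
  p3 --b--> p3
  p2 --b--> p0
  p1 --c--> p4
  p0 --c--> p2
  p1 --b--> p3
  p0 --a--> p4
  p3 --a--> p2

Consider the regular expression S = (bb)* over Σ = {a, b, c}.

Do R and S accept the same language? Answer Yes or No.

The string b is accepted by R but rejected by S.
So L(R) ≠ L(S).

No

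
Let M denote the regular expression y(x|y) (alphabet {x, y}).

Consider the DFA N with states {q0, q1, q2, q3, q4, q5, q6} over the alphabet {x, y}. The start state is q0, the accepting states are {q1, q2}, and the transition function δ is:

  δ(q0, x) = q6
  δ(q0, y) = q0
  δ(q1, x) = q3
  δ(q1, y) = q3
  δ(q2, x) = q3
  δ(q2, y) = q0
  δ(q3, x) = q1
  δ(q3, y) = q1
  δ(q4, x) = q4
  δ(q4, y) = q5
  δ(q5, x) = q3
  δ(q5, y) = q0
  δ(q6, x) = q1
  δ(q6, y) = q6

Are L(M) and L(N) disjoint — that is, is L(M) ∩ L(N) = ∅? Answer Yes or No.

Converting the expression M to a DFA (subset construction, then merging equivalent states) gives the minimal DFA with states {m0, m1, m2, m3}, start state m0, accepting states {m3} and transitions m0: x→m1, y→m2; m1: x→m1, y→m1; m2: x→m3, y→m3; m3: x→m1, y→m1.
Exploring the product automaton M × N from the start pair (m0, q0), following both machines on each input symbol, reaches 8 state pairs: (m0, q0), (m1, q6), (m2, q0), (m1, q1), (m3, q6), (m3, q0), (m1, q3), (m1, q0).
M accepts in {m3} and N accepts in {q1, q2}; no reachable pair has both components accepting, so no string drives both machines to acceptance simultaneously and L(M) ∩ L(N) = ∅.
So no string is accepted by both, and the intersection is empty.

Yes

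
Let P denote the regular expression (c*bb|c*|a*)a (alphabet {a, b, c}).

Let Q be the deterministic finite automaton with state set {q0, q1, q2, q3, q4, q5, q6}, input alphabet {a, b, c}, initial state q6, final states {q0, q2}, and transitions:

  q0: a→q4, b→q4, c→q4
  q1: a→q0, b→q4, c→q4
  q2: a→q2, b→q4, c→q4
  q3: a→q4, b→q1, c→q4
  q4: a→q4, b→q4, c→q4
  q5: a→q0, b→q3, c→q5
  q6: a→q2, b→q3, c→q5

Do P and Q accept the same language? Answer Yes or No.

Converting the expression P to a DFA (subset construction, then merging equivalent states) gives the minimal DFA with states {p0, p1, p2, p3, p4, p5, p6}, start state p0, accepting states {p1, p6} and transitions p0: a→p1, b→p2, c→p3; p1: a→p1, b→p4, c→p4; p2: a→p4, b→p5, c→p4; p3: a→p6, b→p2, c→p3; p4: a→p4, b→p4, c→p4; p5: a→p6, b→p4, c→p4; p6: a→p4, b→p4, c→p4.
Exploring the product automaton P × Q from the start pair (p0, q6), following both machines on each input symbol, reaches 7 state pairs: (p0, q6), (p1, q2), (p2, q3), (p3, q5), (p4, q4), (p5, q1), (p6, q0).
P accepts in {p1, p6} and Q accepts in {q0, q2}. In every reachable pair the two components are either both accepting — (p1, q2), (p6, q0) — or both non-accepting, so no string is accepted by exactly one of the machines: L(P) \ L(Q) and L(Q) \ L(P) are both empty.
Hence every string is accepted by P iff it is accepted by Q, and the two languages coincide.

Yes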